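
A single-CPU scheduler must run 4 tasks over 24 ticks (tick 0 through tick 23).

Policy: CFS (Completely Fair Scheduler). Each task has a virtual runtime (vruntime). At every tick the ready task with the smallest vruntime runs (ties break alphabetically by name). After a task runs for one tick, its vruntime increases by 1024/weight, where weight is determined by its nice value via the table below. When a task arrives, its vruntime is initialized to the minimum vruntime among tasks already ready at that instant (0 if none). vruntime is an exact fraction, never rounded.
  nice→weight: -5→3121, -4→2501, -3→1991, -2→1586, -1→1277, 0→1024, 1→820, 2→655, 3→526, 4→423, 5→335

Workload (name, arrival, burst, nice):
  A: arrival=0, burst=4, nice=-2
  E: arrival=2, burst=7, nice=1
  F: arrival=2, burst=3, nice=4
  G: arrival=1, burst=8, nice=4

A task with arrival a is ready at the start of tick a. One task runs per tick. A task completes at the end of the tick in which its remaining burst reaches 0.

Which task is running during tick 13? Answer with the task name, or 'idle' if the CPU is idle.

running at tick 13 = G

t=0: vr[A=0] → run A
t=1: vr[A=512/793 G=512/793] → run A
t=2: vr[A=1024/793 E=512/793 F=512/793 G=512/793] → run E
t=3: vr[A=1024/793 E=307968/162565 F=512/793 G=512/793] → run F
t=4: vr[A=1024/793 E=307968/162565 F=1028608/335439 G=512/793] → run G
t=5: vr[A=1024/793 E=307968/162565 F=1028608/335439 G=1028608/335439] → run A
t=6: vr[A=1536/793 E=307968/162565 F=1028608/335439 G=1028608/335439] → run E
t=7: vr[A=1536/793 E=510976/162565 F=1028608/335439 G=1028608/335439] → run A
t=8: vr[E=510976/162565 F=1028608/335439 G=1028608/335439] → run F
t=9: vr[E=510976/162565 F=1840640/335439 G=1028608/335439] → run G
t=10: vr[E=510976/162565 F=1840640/335439 G=1840640/335439] → run E
t=11: vr[E=713984/162565 F=1840640/335439 G=1840640/335439] → run E
t=12: vr[E=916992/162565 F=1840640/335439 G=1840640/335439] → run F
t=13: vr[E=916992/162565 G=1840640/335439] → run G
t=14: vr[E=916992/162565 G=884224/111813] → run E
t=15: vr[E=224000/32513 G=884224/111813] → run E
t=16: vr[E=1323008/162565 G=884224/111813] → run G
t=17: vr[E=1323008/162565 G=3464704/335439] → run E
t=18: vr[G=3464704/335439] → run G
t=19: vr[G=4276736/335439] → run G
t=20: vr[G=1696256/111813] → run G
t=21: vr[G=5900800/335439] → run G
t=22: (idle)
t=23: (idle)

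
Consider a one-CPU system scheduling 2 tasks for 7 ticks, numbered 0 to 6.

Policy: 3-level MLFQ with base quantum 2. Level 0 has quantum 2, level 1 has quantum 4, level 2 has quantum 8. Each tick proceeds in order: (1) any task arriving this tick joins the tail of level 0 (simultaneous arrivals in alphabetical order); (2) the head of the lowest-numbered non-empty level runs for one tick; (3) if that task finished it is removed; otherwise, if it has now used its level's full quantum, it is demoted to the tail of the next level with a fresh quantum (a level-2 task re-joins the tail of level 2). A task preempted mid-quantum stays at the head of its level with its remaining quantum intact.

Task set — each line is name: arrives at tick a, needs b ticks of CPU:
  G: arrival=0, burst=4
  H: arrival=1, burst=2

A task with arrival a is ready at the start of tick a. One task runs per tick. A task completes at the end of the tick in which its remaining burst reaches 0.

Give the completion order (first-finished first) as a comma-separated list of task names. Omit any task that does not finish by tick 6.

completion order = H, G

t=0: L0/L1/L2 = G/-/- → run G
t=1: L0/L1/L2 = GH/-/- → run G
t=2: L0/L1/L2 = H/G/- → run H
t=3: L0/L1/L2 = H/G/- → run H
t=4: L0/L1/L2 = -/G/- → run G
t=5: L0/L1/L2 = -/G/- → run G
t=6: (idle)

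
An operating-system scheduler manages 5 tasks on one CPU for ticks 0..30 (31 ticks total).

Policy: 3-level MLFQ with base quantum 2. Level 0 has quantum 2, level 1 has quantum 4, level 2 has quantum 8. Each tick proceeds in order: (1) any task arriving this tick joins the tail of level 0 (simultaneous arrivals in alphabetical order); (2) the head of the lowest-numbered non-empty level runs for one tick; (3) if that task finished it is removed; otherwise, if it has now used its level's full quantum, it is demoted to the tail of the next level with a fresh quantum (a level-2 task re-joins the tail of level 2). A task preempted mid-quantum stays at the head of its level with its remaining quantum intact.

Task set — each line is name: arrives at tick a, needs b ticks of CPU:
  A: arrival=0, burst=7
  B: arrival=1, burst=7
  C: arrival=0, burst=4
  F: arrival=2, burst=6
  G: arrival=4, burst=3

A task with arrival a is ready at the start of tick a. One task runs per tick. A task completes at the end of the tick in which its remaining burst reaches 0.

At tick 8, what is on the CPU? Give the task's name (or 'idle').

running at tick 8 = G

t=0: L0/L1/L2 = AC/-/- → run A
t=1: L0/L1/L2 = ACB/-/- → run A
t=2: L0/L1/L2 = CBF/A/- → run C
t=3: L0/L1/L2 = CBF/A/- → run C
t=4: L0/L1/L2 = BFG/AC/- → run B
t=5: L0/L1/L2 = BFG/AC/- → run B
t=6: L0/L1/L2 = FG/ACB/- → run F
t=7: L0/L1/L2 = FG/ACB/- → run F
t=8: L0/L1/L2 = G/ACBF/- → run G
t=9: L0/L1/L2 = G/ACBF/- → run G
t=10: L0/L1/L2 = -/ACBFG/- → run A
t=11: L0/L1/L2 = -/ACBFG/- → run A
t=12: L0/L1/L2 = -/ACBFG/- → run A
t=13: L0/L1/L2 = -/ACBFG/- → run A
t=14: L0/L1/L2 = -/CBFG/A → run C
t=15: L0/L1/L2 = -/CBFG/A → run C
t=16: L0/L1/L2 = -/BFG/A → run B
t=17: L0/L1/L2 = -/BFG/A → run B
t=18: L0/L1/L2 = -/BFG/A → run B
t=19: L0/L1/L2 = -/BFG/A → run B
t=20: L0/L1/L2 = -/FG/AB → run F
t=21: L0/L1/L2 = -/FG/AB → run F
t=22: L0/L1/L2 = -/FG/AB → run F
t=23: L0/L1/L2 = -/FG/AB → run F
t=24: L0/L1/L2 = -/G/AB → run G
t=25: L0/L1/L2 = -/-/AB → run A
t=26: L0/L1/L2 = -/-/B → run B
t=27: (idle)
t=28: (idle)
t=29: (idle)
t=30: (idle)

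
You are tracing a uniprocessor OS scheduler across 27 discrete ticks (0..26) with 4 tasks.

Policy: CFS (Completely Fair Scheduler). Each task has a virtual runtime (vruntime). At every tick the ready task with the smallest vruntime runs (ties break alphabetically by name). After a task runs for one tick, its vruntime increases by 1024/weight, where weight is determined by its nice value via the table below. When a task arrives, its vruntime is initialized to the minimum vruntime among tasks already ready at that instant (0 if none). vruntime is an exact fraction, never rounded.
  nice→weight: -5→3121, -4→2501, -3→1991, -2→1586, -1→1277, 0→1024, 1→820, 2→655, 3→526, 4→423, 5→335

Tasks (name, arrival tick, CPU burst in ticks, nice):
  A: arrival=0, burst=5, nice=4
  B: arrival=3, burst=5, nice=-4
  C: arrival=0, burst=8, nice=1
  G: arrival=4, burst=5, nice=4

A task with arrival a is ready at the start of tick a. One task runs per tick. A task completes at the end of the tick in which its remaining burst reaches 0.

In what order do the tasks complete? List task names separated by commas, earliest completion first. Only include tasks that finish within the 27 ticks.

t=0: vr[A=0 C=0] → run A
t=1: vr[A=1024/423 C=0] → run C
t=2: vr[A=1024/423 C=256/205] → run C
t=3: vr[A=1024/423 B=1024/423 C=512/205] → run A
t=4: vr[A=2048/423 B=1024/423 C=512/205 G=1024/423] → run B
t=5: vr[A=2048/423 B=2994176/1057923 C=512/205 G=1024/423] → run G
t=6: vr[A=2048/423 B=2994176/1057923 C=512/205 G=2048/423] → run C
t=7: vr[A=2048/423 B=2994176/1057923 C=768/205 G=2048/423] → run B
t=8: vr[A=2048/423 B=3427328/1057923 C=768/205 G=2048/423] → run B
t=9: vr[A=2048/423 B=3860480/1057923 C=768/205 G=2048/423] → run B
t=10: vr[A=2048/423 B=4293632/1057923 C=768/205 G=2048/423] → run C
t=11: vr[A=2048/423 B=4293632/1057923 C=1024/205 G=2048/423] → run B
t=12: vr[A=2048/423 C=1024/205 G=2048/423] → run A
t=13: vr[A=1024/141 C=1024/205 G=2048/423] → run G
t=14: vr[A=1024/141 C=1024/205 G=1024/141] → run C
t=15: vr[A=1024/141 C=256/41 G=1024/141] → run C
t=16: vr[A=1024/141 C=1536/205 G=1024/141] → run A
t=17: vr[A=4096/423 C=1536/205 G=1024/141] → run G
t=18: vr[A=4096/423 C=1536/205 G=4096/423] → run C
t=19: vr[A=4096/423 C=1792/205 G=4096/423] → run C
t=20: vr[A=4096/423 G=4096/423] → run A
t=21: vr[G=4096/423] → run G
t=22: vr[G=5120/423] → run G
t=23: (idle)
t=24: (idle)
t=25: (idle)
t=26: (idle)

completion order = B, C, A, G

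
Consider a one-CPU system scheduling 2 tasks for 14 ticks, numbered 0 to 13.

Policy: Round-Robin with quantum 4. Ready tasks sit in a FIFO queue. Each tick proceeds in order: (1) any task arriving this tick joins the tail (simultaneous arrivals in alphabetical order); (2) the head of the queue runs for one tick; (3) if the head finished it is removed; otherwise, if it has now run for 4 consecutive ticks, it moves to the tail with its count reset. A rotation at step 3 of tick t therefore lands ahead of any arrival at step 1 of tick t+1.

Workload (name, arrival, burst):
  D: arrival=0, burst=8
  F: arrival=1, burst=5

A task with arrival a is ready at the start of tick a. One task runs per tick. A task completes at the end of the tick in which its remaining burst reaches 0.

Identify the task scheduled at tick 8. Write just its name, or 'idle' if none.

running at tick 8 = D

t=0: queue=[D] q_used=0 → run D
t=1: queue=[D,F] q_used=1 → run D
t=2: queue=[D,F] q_used=2 → run D
t=3: queue=[D,F] q_used=3 → run D
t=4: queue=[F,D] q_used=0 → run F
t=5: queue=[F,D] q_used=1 → run F
t=6: queue=[F,D] q_used=2 → run F
t=7: queue=[F,D] q_used=3 → run F
t=8: queue=[D,F] q_used=0 → run D
t=9: queue=[D,F] q_used=1 → run D
t=10: queue=[D,F] q_used=2 → run D
t=11: queue=[D,F] q_used=3 → run D
t=12: queue=[F] q_used=0 → run F
t=13: (idle)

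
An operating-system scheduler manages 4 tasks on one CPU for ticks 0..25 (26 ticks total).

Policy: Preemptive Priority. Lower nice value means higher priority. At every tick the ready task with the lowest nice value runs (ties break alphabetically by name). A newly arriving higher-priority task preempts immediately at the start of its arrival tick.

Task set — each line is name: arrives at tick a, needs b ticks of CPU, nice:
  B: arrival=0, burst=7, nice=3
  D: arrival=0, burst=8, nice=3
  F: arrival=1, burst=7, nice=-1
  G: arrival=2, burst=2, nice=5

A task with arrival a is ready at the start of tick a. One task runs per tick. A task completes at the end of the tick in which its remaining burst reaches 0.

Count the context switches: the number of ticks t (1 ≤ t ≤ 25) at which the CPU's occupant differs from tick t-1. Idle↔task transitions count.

t=0: ready={B,D} → run B
t=1: ready={B,D,F} → run F
t=2: ready={B,D,F,G} → run F
t=3: ready={B,D,F,G} → run F
t=4: ready={B,D,F,G} → run F
t=5: ready={B,D,F,G} → run F
t=6: ready={B,D,F,G} → run F
t=7: ready={B,D,F,G} → run F
t=8: ready={B,D,G} → run B
t=9: ready={B,D,G} → run B
t=10: ready={B,D,G} → run B
t=11: ready={B,D,G} → run B
t=12: ready={B,D,G} → run B
t=13: ready={B,D,G} → run B
t=14: ready={D,G} → run D
t=15: ready={D,G} → run D
t=16: ready={D,G} → run D
t=17: ready={D,G} → run D
t=18: ready={D,G} → run D
t=19: ready={D,G} → run D
t=20: ready={D,G} → run D
t=21: ready={D,G} → run D
t=22: ready={G} → run G
t=23: ready={G} → run G
t=24: (idle)
t=25: (idle)

context switches = 5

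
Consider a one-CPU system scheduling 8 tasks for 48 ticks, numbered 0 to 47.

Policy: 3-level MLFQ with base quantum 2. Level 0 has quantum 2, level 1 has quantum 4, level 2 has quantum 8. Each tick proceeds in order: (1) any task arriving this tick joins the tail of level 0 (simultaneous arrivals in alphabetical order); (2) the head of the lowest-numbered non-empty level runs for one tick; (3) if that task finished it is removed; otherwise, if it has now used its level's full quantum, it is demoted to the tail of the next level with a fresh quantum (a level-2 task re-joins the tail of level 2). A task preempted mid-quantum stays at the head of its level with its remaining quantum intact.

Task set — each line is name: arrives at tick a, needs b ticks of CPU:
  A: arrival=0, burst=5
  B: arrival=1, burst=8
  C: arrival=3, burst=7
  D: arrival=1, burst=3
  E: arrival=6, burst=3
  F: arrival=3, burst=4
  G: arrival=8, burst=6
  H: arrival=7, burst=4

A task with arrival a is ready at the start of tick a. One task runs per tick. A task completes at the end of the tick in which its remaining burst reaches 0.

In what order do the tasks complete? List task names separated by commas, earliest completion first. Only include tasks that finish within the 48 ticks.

t=0: L0/L1/L2 = A/-/- → run A
t=1: L0/L1/L2 = ABD/-/- → run A
t=2: L0/L1/L2 = BD/A/- → run B
t=3: L0/L1/L2 = BDCF/A/- → run B
t=4: L0/L1/L2 = DCF/AB/- → run D
t=5: L0/L1/L2 = DCF/AB/- → run D
t=6: L0/L1/L2 = CFE/ABD/- → run C
t=7: L0/L1/L2 = CFEH/ABD/- → run C
t=8: L0/L1/L2 = FEHG/ABDC/- → run F
t=9: L0/L1/L2 = FEHG/ABDC/- → run F
t=10: L0/L1/L2 = EHG/ABDCF/- → run E
t=11: L0/L1/L2 = EHG/ABDCF/- → run E
t=12: L0/L1/L2 = HG/ABDCFE/- → run H
t=13: L0/L1/L2 = HG/ABDCFE/- → run H
t=14: L0/L1/L2 = G/ABDCFEH/- → run G
t=15: L0/L1/L2 = G/ABDCFEH/- → run G
t=16: L0/L1/L2 = -/ABDCFEHG/- → run A
t=17: L0/L1/L2 = -/ABDCFEHG/- → run A
t=18: L0/L1/L2 = -/ABDCFEHG/- → run A
t=19: L0/L1/L2 = -/BDCFEHG/- → run B
t=20: L0/L1/L2 = -/BDCFEHG/- → run B
t=21: L0/L1/L2 = -/BDCFEHG/- → run B
t=22: L0/L1/L2 = -/BDCFEHG/- → run B
t=23: L0/L1/L2 = -/DCFEHG/B → run D
t=24: L0/L1/L2 = -/CFEHG/B → run C
t=25: L0/L1/L2 = -/CFEHG/B → run C
t=26: L0/L1/L2 = -/CFEHG/B → run C
t=27: L0/L1/L2 = -/CFEHG/B → run C
t=28: L0/L1/L2 = -/FEHG/BC → run F
t=29: L0/L1/L2 = -/FEHG/BC → run F
t=30: L0/L1/L2 = -/EHG/BC → run E
t=31: L0/L1/L2 = -/HG/BC → run H
t=32: L0/L1/L2 = -/HG/BC → run H
t=33: L0/L1/L2 = -/G/BC → run G
t=34: L0/L1/L2 = -/G/BC → run G
t=35: L0/L1/L2 = -/G/BC → run G
t=36: L0/L1/L2 = -/G/BC → run G
t=37: L0/L1/L2 = -/-/BC → run B
t=38: L0/L1/L2 = -/-/BC → run B
t=39: L0/L1/L2 = -/-/C → run C
t=40: (idle)
t=41: (idle)
t=42: (idle)
t=43: (idle)
t=44: (idle)
t=45: (idle)
t=46: (idle)
t=47: (idle)

completion order = A, D, F, E, H, G, B, C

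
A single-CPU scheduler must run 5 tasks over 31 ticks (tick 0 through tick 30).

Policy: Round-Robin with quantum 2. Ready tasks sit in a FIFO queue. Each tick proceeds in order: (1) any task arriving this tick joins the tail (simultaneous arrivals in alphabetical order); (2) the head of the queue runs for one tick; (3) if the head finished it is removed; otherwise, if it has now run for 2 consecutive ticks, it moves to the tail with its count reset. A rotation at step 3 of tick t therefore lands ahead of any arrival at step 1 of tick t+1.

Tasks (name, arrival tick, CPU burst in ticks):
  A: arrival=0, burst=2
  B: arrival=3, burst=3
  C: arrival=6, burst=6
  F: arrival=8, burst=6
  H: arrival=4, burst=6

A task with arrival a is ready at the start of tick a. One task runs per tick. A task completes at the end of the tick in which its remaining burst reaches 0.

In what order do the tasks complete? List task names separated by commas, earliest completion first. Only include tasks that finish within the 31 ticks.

t=0: queue=[A] q_used=0 → run A
t=1: queue=[A] q_used=1 → run A
t=2: (idle)
t=3: queue=[B] q_used=0 → run B
t=4: queue=[B,H] q_used=1 → run B
t=5: queue=[H,B] q_used=0 → run H
t=6: queue=[H,B,C] q_used=1 → run H
t=7: queue=[B,C,H] q_used=0 → run B
t=8: queue=[C,H,F] q_used=0 → run C
t=9: queue=[C,H,F] q_used=1 → run C
t=10: queue=[H,F,C] q_used=0 → run H
t=11: queue=[H,F,C] q_used=1 → run H
t=12: queue=[F,C,H] q_used=0 → run F
t=13: queue=[F,C,H] q_used=1 → run F
t=14: queue=[C,H,F] q_used=0 → run C
t=15: queue=[C,H,F] q_used=1 → run C
t=16: queue=[H,F,C] q_used=0 → run H
t=17: queue=[H,F,C] q_used=1 → run H
t=18: queue=[F,C] q_used=0 → run F
t=19: queue=[F,C] q_used=1 → run F
t=20: queue=[C,F] q_used=0 → run C
t=21: queue=[C,F] q_used=1 → run C
t=22: queue=[F] q_used=0 → run F
t=23: queue=[F] q_used=1 → run F
t=24: (idle)
t=25: (idle)
t=26: (idle)
t=27: (idle)
t=28: (idle)
t=29: (idle)
t=30: (idle)

completion order = A, B, H, C, F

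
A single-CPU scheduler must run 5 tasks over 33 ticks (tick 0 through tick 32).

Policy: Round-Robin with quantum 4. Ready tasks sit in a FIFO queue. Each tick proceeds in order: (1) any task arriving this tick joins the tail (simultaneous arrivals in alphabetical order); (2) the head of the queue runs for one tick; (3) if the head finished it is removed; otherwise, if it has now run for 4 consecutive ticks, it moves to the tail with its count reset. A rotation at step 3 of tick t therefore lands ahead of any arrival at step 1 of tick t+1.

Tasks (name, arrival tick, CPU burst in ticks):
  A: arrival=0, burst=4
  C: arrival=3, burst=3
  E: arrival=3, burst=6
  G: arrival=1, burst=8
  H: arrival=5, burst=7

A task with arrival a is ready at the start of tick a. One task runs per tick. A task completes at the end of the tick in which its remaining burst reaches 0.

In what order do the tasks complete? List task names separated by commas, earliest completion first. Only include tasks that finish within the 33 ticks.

t=0: queue=[A] q_used=0 → run A
t=1: queue=[A,G] q_used=1 → run A
t=2: queue=[A,G] q_used=2 → run A
t=3: queue=[A,G,C,E] q_used=3 → run A
t=4: queue=[G,C,E] q_used=0 → run G
t=5: queue=[G,C,E,H] q_used=1 → run G
t=6: queue=[G,C,E,H] q_used=2 → run G
t=7: queue=[G,C,E,H] q_used=3 → run G
t=8: queue=[C,E,H,G] q_used=0 → run C
t=9: queue=[C,E,H,G] q_used=1 → run C
t=10: queue=[C,E,H,G] q_used=2 → run C
t=11: queue=[E,H,G] q_used=0 → run E
t=12: queue=[E,H,G] q_used=1 → run E
t=13: queue=[E,H,G] q_used=2 → run E
t=14: queue=[E,H,G] q_used=3 → run E
t=15: queue=[H,G,E] q_used=0 → run H
t=16: queue=[H,G,E] q_used=1 → run H
t=17: queue=[H,G,E] q_used=2 → run H
t=18: queue=[H,G,E] q_used=3 → run H
t=19: queue=[G,E,H] q_used=0 → run G
t=20: queue=[G,E,H] q_used=1 → run G
t=21: queue=[G,E,H] q_used=2 → run G
t=22: queue=[G,E,H] q_used=3 → run G
t=23: queue=[E,H] q_used=0 → run E
t=24: queue=[E,H] q_used=1 → run E
t=25: queue=[H] q_used=0 → run H
t=26: queue=[H] q_used=1 → run H
t=27: queue=[H] q_used=2 → run H
t=28: (idle)
t=29: (idle)
t=30: (idle)
t=31: (idle)
t=32: (idle)

completion order = A, C, G, E, H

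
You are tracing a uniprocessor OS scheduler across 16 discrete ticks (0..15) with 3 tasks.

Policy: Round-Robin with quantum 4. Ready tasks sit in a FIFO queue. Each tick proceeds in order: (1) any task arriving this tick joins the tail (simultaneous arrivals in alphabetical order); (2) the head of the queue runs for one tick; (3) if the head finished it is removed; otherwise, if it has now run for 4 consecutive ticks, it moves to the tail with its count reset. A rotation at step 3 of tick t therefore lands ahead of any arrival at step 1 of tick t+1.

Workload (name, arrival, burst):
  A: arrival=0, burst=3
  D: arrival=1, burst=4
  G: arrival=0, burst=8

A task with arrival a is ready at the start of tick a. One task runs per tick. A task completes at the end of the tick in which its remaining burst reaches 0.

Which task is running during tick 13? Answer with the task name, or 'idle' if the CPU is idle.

t=0: queue=[A,G] q_used=0 → run A
t=1: queue=[A,G,D] q_used=1 → run A
t=2: queue=[A,G,D] q_used=2 → run A
t=3: queue=[G,D] q_used=0 → run G
t=4: queue=[G,D] q_used=1 → run G
t=5: queue=[G,D] q_used=2 → run G
t=6: queue=[G,D] q_used=3 → run G
t=7: queue=[D,G] q_used=0 → run D
t=8: queue=[D,G] q_used=1 → run D
t=9: queue=[D,G] q_used=2 → run D
t=10: queue=[D,G] q_used=3 → run D
t=11: queue=[G] q_used=0 → run G
t=12: queue=[G] q_used=1 → run G
t=13: queue=[G] q_used=2 → run G
t=14: queue=[G] q_used=3 → run G
t=15: (idle)

running at tick 13 = G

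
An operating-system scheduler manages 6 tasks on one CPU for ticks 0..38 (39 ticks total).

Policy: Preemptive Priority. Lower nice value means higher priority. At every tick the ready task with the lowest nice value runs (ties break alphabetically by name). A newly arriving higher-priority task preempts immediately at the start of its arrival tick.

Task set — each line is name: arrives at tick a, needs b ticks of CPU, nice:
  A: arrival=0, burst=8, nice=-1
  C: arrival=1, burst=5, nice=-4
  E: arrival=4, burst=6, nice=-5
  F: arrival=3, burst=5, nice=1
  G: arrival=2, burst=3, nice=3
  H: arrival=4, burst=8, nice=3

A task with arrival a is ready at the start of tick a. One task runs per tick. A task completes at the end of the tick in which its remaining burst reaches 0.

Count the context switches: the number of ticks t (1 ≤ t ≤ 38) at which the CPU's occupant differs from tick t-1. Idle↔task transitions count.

t=0: ready={A} → run A
t=1: ready={A,C} → run C
t=2: ready={A,C,G} → run C
t=3: ready={A,C,F,G} → run C
t=4: ready={A,C,E,F,G,H} → run E
t=5: ready={A,C,E,F,G,H} → run E
t=6: ready={A,C,E,F,G,H} → run E
t=7: ready={A,C,E,F,G,H} → run E
t=8: ready={A,C,E,F,G,H} → run E
t=9: ready={A,C,E,F,G,H} → run E
t=10: ready={A,C,F,G,H} → run C
t=11: ready={A,C,F,G,H} → run C
t=12: ready={A,F,G,H} → run A
t=13: ready={A,F,G,H} → run A
t=14: ready={A,F,G,H} → run A
t=15: ready={A,F,G,H} → run A
t=16: ready={A,F,G,H} → run A
t=17: ready={A,F,G,H} → run A
t=18: ready={A,F,G,H} → run A
t=19: ready={F,G,H} → run F
t=20: ready={F,G,H} → run F
t=21: ready={F,G,H} → run F
t=22: ready={F,G,H} → run F
t=23: ready={F,G,H} → run F
t=24: ready={G,H} → run G
t=25: ready={G,H} → run G
t=26: ready={G,H} → run G
t=27: ready={H} → run H
t=28: ready={H} → run H
t=29: ready={H} → run H
t=30: ready={H} → run H
t=31: ready={H} → run H
t=32: ready={H} → run H
t=33: ready={H} → run H
t=34: ready={H} → run H
t=35: (idle)
t=36: (idle)
t=37: (idle)
t=38: (idle)

context switches = 8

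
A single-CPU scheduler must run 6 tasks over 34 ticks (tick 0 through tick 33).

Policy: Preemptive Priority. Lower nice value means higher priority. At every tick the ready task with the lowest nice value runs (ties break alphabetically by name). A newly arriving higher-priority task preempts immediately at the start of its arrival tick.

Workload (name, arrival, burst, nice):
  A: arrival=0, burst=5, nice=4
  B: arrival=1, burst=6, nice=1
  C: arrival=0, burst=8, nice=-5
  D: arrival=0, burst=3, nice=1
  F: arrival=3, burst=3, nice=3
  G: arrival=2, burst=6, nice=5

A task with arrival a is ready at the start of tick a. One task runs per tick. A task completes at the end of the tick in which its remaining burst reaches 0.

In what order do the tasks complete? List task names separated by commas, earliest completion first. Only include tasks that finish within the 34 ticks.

t=0: ready={A,C,D} → run C
t=1: ready={A,B,C,D} → run C
t=2: ready={A,B,C,D,G} → run C
t=3: ready={A,B,C,D,F,G} → run C
t=4: ready={A,B,C,D,F,G} → run C
t=5: ready={A,B,C,D,F,G} → run C
t=6: ready={A,B,C,D,F,G} → run C
t=7: ready={A,B,C,D,F,G} → run C
t=8: ready={A,B,D,F,G} → run B
t=9: ready={A,B,D,F,G} → run B
t=10: ready={A,B,D,F,G} → run B
t=11: ready={A,B,D,F,G} → run B
t=12: ready={A,B,D,F,G} → run B
t=13: ready={A,B,D,F,G} → run B
t=14: ready={A,D,F,G} → run D
t=15: ready={A,D,F,G} → run D
t=16: ready={A,D,F,G} → run D
t=17: ready={A,F,G} → run F
t=18: ready={A,F,G} → run F
t=19: ready={A,F,G} → run F
t=20: ready={A,G} → run A
t=21: ready={A,G} → run A
t=22: ready={A,G} → run A
t=23: ready={A,G} → run A
t=24: ready={A,G} → run A
t=25: ready={G} → run G
t=26: ready={G} → run G
t=27: ready={G} → run G
t=28: ready={G} → run G
t=29: ready={G} → run G
t=30: ready={G} → run G
t=31: (idle)
t=32: (idle)
t=33: (idle)

completion order = C, B, D, F, A, G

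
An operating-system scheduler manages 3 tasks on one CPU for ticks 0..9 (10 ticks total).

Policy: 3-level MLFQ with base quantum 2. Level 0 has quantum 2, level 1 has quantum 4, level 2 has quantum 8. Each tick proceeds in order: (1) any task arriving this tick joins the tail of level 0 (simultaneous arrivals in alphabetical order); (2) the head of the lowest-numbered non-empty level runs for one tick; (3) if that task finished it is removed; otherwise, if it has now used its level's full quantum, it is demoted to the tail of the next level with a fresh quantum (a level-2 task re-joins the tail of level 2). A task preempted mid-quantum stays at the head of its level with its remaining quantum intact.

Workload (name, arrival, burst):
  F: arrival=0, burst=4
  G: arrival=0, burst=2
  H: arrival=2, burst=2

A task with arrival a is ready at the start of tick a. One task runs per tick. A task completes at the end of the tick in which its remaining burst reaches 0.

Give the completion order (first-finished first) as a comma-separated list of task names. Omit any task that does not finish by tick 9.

completion order = G, H, F

t=0: L0/L1/L2 = FG/-/- → run F
t=1: L0/L1/L2 = FG/-/- → run F
t=2: L0/L1/L2 = GH/F/- → run G
t=3: L0/L1/L2 = GH/F/- → run G
t=4: L0/L1/L2 = H/F/- → run H
t=5: L0/L1/L2 = H/F/- → run H
t=6: L0/L1/L2 = -/F/- → run F
t=7: L0/L1/L2 = -/F/- → run F
t=8: (idle)
t=9: (idle)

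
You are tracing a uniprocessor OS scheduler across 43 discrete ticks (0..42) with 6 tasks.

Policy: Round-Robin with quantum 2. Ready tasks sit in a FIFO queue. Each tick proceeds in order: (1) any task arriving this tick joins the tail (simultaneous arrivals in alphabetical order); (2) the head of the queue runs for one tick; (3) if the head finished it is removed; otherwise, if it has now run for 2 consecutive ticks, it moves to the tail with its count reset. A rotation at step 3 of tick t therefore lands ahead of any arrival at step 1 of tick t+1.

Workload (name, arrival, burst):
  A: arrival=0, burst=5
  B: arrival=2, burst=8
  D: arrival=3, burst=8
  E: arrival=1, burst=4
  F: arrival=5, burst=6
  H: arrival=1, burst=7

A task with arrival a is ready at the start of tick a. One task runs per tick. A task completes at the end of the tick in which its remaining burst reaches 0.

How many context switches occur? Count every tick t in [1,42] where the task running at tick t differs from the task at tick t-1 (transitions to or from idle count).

context switches = 20

t=0: queue=[A] q_used=0 → run A
t=1: queue=[A,E,H] q_used=1 → run A
t=2: queue=[E,H,A,B] q_used=0 → run E
t=3: queue=[E,H,A,B,D] q_used=1 → run E
t=4: queue=[H,A,B,D,E] q_used=0 → run H
t=5: queue=[H,A,B,D,E,F] q_used=1 → run H
t=6: queue=[A,B,D,E,F,H] q_used=0 → run A
t=7: queue=[A,B,D,E,F,H] q_used=1 → run A
t=8: queue=[B,D,E,F,H,A] q_used=0 → run B
t=9: queue=[B,D,E,F,H,A] q_used=1 → run B
t=10: queue=[D,E,F,H,A,B] q_used=0 → run D
t=11: queue=[D,E,F,H,A,B] q_used=1 → run D
t=12: queue=[E,F,H,A,B,D] q_used=0 → run E
t=13: queue=[E,F,H,A,B,D] q_used=1 → run E
t=14: queue=[F,H,A,B,D] q_used=0 → run F
t=15: queue=[F,H,A,B,D] q_used=1 → run F
t=16: queue=[H,A,B,D,F] q_used=0 → run H
t=17: queue=[H,A,B,D,F] q_used=1 → run H
t=18: queue=[A,B,D,F,H] q_used=0 → run A
t=19: queue=[B,D,F,H] q_used=0 → run B
t=20: queue=[B,D,F,H] q_used=1 → run B
t=21: queue=[D,F,H,B] q_used=0 → run D
t=22: queue=[D,F,H,B] q_used=1 → run D
t=23: queue=[F,H,B,D] q_used=0 → run F
t=24: queue=[F,H,B,D] q_used=1 → run F
t=25: queue=[H,B,D,F] q_used=0 → run H
t=26: queue=[H,B,D,F] q_used=1 → run H
t=27: queue=[B,D,F,H] q_used=0 → run B
t=28: queue=[B,D,F,H] q_used=1 → run B
t=29: queue=[D,F,H,B] q_used=0 → run D
t=30: queue=[D,F,H,B] q_used=1 → run D
t=31: queue=[F,H,B,D] q_used=0 → run F
t=32: queue=[F,H,B,D] q_used=1 → run F
t=33: queue=[H,B,D] q_used=0 → run H
t=34: queue=[B,D] q_used=0 → run B
t=35: queue=[B,D] q_used=1 → run B
t=36: queue=[D] q_used=0 → run D
t=37: queue=[D] q_used=1 → run D
t=38: (idle)
t=39: (idle)
t=40: (idle)
t=41: (idle)
t=42: (idle)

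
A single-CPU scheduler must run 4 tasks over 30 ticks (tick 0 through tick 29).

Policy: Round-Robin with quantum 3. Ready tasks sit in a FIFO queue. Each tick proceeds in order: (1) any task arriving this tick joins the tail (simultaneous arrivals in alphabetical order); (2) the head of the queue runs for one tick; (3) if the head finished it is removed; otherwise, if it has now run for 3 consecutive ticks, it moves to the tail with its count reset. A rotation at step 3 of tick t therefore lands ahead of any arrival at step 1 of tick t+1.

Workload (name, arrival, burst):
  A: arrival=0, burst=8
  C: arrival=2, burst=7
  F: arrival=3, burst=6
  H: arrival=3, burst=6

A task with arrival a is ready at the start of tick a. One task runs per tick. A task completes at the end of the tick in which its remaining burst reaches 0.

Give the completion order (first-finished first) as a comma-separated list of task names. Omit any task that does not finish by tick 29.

completion order = A, F, H, C

t=0: queue=[A] q_used=0 → run A
t=1: queue=[A] q_used=1 → run A
t=2: queue=[A,C] q_used=2 → run A
t=3: queue=[C,A,F,H] q_used=0 → run C
t=4: queue=[C,A,F,H] q_used=1 → run C
t=5: queue=[C,A,F,H] q_used=2 → run C
t=6: queue=[A,F,H,C] q_used=0 → run A
t=7: queue=[A,F,H,C] q_used=1 → run A
t=8: queue=[A,F,H,C] q_used=2 → run A
t=9: queue=[F,H,C,A] q_used=0 → run F
t=10: queue=[F,H,C,A] q_used=1 → run F
t=11: queue=[F,H,C,A] q_used=2 → run F
t=12: queue=[H,C,A,F] q_used=0 → run H
t=13: queue=[H,C,A,F] q_used=1 → run H
t=14: queue=[H,C,A,F] q_used=2 → run H
t=15: queue=[C,A,F,H] q_used=0 → run C
t=16: queue=[C,A,F,H] q_used=1 → run C
t=17: queue=[C,A,F,H] q_used=2 → run C
t=18: queue=[A,F,H,C] q_used=0 → run A
t=19: queue=[A,F,H,C] q_used=1 → run A
t=20: queue=[F,H,C] q_used=0 → run F
t=21: queue=[F,H,C] q_used=1 → run F
t=22: queue=[F,H,C] q_used=2 → run F
t=23: queue=[H,C] q_used=0 → run H
t=24: queue=[H,C] q_used=1 → run H
t=25: queue=[H,C] q_used=2 → run H
t=26: queue=[C] q_used=0 → run C
t=27: (idle)
t=28: (idle)
t=29: (idle)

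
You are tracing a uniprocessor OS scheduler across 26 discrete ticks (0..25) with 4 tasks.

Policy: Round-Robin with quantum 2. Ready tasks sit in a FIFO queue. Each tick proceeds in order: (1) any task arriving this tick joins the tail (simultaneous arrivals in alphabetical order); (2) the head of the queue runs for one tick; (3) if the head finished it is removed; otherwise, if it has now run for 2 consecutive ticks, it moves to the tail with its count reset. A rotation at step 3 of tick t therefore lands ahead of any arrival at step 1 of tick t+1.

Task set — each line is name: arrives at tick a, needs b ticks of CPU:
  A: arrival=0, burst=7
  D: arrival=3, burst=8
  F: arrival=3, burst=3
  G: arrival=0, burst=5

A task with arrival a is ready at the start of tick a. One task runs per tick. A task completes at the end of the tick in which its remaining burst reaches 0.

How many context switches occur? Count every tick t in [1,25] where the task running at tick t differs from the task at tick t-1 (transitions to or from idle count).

t=0: queue=[A,G] q_used=0 → run A
t=1: queue=[A,G] q_used=1 → run A
t=2: queue=[G,A] q_used=0 → run G
t=3: queue=[G,A,D,F] q_used=1 → run G
t=4: queue=[A,D,F,G] q_used=0 → run A
t=5: queue=[A,D,F,G] q_used=1 → run A
t=6: queue=[D,F,G,A] q_used=0 → run D
t=7: queue=[D,F,G,A] q_used=1 → run D
t=8: queue=[F,G,A,D] q_used=0 → run F
t=9: queue=[F,G,A,D] q_used=1 → run F
t=10: queue=[G,A,D,F] q_used=0 → run G
t=11: queue=[G,A,D,F] q_used=1 → run G
t=12: queue=[A,D,F,G] q_used=0 → run A
t=13: queue=[A,D,F,G] q_used=1 → run A
t=14: queue=[D,F,G,A] q_used=0 → run D
t=15: queue=[D,F,G,A] q_used=1 → run D
t=16: queue=[F,G,A,D] q_used=0 → run F
t=17: queue=[G,A,D] q_used=0 → run G
t=18: queue=[A,D] q_used=0 → run A
t=19: queue=[D] q_used=0 → run D
t=20: queue=[D] q_used=1 → run D
t=21: queue=[D] q_used=0 → run D
t=22: queue=[D] q_used=1 → run D
t=23: (idle)
t=24: (idle)
t=25: (idle)

context switches = 12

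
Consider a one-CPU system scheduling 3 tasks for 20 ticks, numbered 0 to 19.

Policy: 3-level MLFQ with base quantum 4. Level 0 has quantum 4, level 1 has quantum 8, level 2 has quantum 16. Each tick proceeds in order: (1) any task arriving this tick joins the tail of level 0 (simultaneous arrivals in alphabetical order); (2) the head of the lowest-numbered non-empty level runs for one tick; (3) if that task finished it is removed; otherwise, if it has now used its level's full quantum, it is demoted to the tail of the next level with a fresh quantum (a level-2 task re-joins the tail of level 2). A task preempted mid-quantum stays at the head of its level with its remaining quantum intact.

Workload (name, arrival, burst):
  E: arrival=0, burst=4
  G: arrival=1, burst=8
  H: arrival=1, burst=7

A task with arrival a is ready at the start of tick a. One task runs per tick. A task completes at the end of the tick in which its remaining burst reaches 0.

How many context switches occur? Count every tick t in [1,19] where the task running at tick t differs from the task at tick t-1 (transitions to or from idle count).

context switches = 5

t=0: L0/L1/L2 = E/-/- → run E
t=1: L0/L1/L2 = EGH/-/- → run E
t=2: L0/L1/L2 = EGH/-/- → run E
t=3: L0/L1/L2 = EGH/-/- → run E
t=4: L0/L1/L2 = GH/-/- → run G
t=5: L0/L1/L2 = GH/-/- → run G
t=6: L0/L1/L2 = GH/-/- → run G
t=7: L0/L1/L2 = GH/-/- → run G
t=8: L0/L1/L2 = H/G/- → run H
t=9: L0/L1/L2 = H/G/- → run H
t=10: L0/L1/L2 = H/G/- → run H
t=11: L0/L1/L2 = H/G/- → run H
t=12: L0/L1/L2 = -/GH/- → run G
t=13: L0/L1/L2 = -/GH/- → run G
t=14: L0/L1/L2 = -/GH/- → run G
t=15: L0/L1/L2 = -/GH/- → run G
t=16: L0/L1/L2 = -/H/- → run H
t=17: L0/L1/L2 = -/H/- → run H
t=18: L0/L1/L2 = -/H/- → run H
t=19: (idle)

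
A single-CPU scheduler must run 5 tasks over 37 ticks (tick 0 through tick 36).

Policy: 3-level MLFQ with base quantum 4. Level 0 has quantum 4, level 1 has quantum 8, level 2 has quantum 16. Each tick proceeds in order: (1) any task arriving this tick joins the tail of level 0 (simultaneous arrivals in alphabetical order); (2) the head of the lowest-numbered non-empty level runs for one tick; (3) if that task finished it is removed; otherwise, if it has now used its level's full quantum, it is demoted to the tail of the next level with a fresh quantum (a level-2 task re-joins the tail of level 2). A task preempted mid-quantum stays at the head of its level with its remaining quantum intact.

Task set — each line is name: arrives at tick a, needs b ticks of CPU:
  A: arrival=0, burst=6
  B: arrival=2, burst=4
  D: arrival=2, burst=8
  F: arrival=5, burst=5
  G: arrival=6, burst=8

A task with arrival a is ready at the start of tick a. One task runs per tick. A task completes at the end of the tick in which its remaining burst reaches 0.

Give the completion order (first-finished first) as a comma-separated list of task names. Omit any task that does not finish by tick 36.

t=0: L0/L1/L2 = A/-/- → run A
t=1: L0/L1/L2 = A/-/- → run A
t=2: L0/L1/L2 = ABD/-/- → run A
t=3: L0/L1/L2 = ABD/-/- → run A
t=4: L0/L1/L2 = BD/A/- → run B
t=5: L0/L1/L2 = BDF/A/- → run B
t=6: L0/L1/L2 = BDFG/A/- → run B
t=7: L0/L1/L2 = BDFG/A/- → run B
t=8: L0/L1/L2 = DFG/A/- → run D
t=9: L0/L1/L2 = DFG/A/- → run D
t=10: L0/L1/L2 = DFG/A/- → run D
t=11: L0/L1/L2 = DFG/A/- → run D
t=12: L0/L1/L2 = FG/AD/- → run F
t=13: L0/L1/L2 = FG/AD/- → run F
t=14: L0/L1/L2 = FG/AD/- → run F
t=15: L0/L1/L2 = FG/AD/- → run F
t=16: L0/L1/L2 = G/ADF/- → run G
t=17: L0/L1/L2 = G/ADF/- → run G
t=18: L0/L1/L2 = G/ADF/- → run G
t=19: L0/L1/L2 = G/ADF/- → run G
t=20: L0/L1/L2 = -/ADFG/- → run A
t=21: L0/L1/L2 = -/ADFG/- → run A
t=22: L0/L1/L2 = -/DFG/- → run D
t=23: L0/L1/L2 = -/DFG/- → run D
t=24: L0/L1/L2 = -/DFG/- → run D
t=25: L0/L1/L2 = -/DFG/- → run D
t=26: L0/L1/L2 = -/FG/- → run F
t=27: L0/L1/L2 = -/G/- → run G
t=28: L0/L1/L2 = -/G/- → run G
t=29: L0/L1/L2 = -/G/- → run G
t=30: L0/L1/L2 = -/G/- → run G
t=31: (idle)
t=32: (idle)
t=33: (idle)
t=34: (idle)
t=35: (idle)
t=36: (idle)

completion order = B, A, D, F, G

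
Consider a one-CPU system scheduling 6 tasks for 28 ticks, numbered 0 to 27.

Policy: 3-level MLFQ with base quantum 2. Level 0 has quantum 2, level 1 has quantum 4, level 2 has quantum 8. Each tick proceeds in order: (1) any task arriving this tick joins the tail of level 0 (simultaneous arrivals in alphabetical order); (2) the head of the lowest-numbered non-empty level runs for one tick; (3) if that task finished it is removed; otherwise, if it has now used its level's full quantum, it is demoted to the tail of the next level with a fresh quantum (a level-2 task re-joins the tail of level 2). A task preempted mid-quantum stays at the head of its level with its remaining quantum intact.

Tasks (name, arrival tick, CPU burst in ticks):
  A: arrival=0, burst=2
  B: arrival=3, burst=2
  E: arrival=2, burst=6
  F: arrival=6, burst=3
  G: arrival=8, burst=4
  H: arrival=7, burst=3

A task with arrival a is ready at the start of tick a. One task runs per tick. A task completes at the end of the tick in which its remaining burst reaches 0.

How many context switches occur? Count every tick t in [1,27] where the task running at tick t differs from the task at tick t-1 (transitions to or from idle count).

t=0: L0/L1/L2 = A/-/- → run A
t=1: L0/L1/L2 = A/-/- → run A
t=2: L0/L1/L2 = E/-/- → run E
t=3: L0/L1/L2 = EB/-/- → run E
t=4: L0/L1/L2 = B/E/- → run B
t=5: L0/L1/L2 = B/E/- → run B
t=6: L0/L1/L2 = F/E/- → run F
t=7: L0/L1/L2 = FH/E/- → run F
t=8: L0/L1/L2 = HG/EF/- → run H
t=9: L0/L1/L2 = HG/EF/- → run H
t=10: L0/L1/L2 = G/EFH/- → run G
t=11: L0/L1/L2 = G/EFH/- → run G
t=12: L0/L1/L2 = -/EFHG/- → run E
t=13: L0/L1/L2 = -/EFHG/- → run E
t=14: L0/L1/L2 = -/EFHG/- → run E
t=15: L0/L1/L2 = -/EFHG/- → run E
t=16: L0/L1/L2 = -/FHG/- → run F
t=17: L0/L1/L2 = -/HG/- → run H
t=18: L0/L1/L2 = -/G/- → run G
t=19: L0/L1/L2 = -/G/- → run G
t=20: (idle)
t=21: (idle)
t=22: (idle)
t=23: (idle)
t=24: (idle)
t=25: (idle)
t=26: (idle)
t=27: (idle)

context switches = 10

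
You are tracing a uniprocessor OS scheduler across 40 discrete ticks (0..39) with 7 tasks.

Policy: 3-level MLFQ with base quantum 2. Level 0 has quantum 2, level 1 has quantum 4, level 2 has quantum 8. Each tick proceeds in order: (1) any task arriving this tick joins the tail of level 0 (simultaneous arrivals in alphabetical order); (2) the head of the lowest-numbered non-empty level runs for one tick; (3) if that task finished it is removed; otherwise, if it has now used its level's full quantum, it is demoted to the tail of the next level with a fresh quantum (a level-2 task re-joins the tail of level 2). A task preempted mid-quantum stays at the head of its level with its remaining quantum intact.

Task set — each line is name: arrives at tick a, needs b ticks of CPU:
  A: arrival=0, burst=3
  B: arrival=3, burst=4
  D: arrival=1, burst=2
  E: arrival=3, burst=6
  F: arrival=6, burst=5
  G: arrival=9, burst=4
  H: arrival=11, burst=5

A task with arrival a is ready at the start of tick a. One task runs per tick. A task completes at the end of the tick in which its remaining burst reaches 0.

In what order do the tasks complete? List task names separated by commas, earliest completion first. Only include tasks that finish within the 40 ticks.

completion order = D, A, B, E, F, G, H

t=0: L0/L1/L2 = A/-/- → run A
t=1: L0/L1/L2 = AD/-/- → run A
t=2: L0/L1/L2 = D/A/- → run D
t=3: L0/L1/L2 = DBE/A/- → run D
t=4: L0/L1/L2 = BE/A/- → run B
t=5: L0/L1/L2 = BE/A/- → run B
t=6: L0/L1/L2 = EF/AB/- → run E
t=7: L0/L1/L2 = EF/AB/- → run E
t=8: L0/L1/L2 = F/ABE/- → run F
t=9: L0/L1/L2 = FG/ABE/- → run F
t=10: L0/L1/L2 = G/ABEF/- → run G
t=11: L0/L1/L2 = GH/ABEF/- → run G
t=12: L0/L1/L2 = H/ABEFG/- → run H
t=13: L0/L1/L2 = H/ABEFG/- → run H
t=14: L0/L1/L2 = -/ABEFGH/- → run A
t=15: L0/L1/L2 = -/BEFGH/- → run B
t=16: L0/L1/L2 = -/BEFGH/- → run B
t=17: L0/L1/L2 = -/EFGH/- → run E
t=18: L0/L1/L2 = -/EFGH/- → run E
t=19: L0/L1/L2 = -/EFGH/- → run E
t=20: L0/L1/L2 = -/EFGH/- → run E
t=21: L0/L1/L2 = -/FGH/- → run F
t=22: L0/L1/L2 = -/FGH/- → run F
t=23: L0/L1/L2 = -/FGH/- → run F
t=24: L0/L1/L2 = -/GH/- → run G
t=25: L0/L1/L2 = -/GH/- → run G
t=26: L0/L1/L2 = -/H/- → run H
t=27: L0/L1/L2 = -/H/- → run H
t=28: L0/L1/L2 = -/H/- → run H
t=29: (idle)
t=30: (idle)
t=31: (idle)
t=32: (idle)
t=33: (idle)
t=34: (idle)
t=35: (idle)
t=36: (idle)
t=37: (idle)
t=38: (idle)
t=39: (idle)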